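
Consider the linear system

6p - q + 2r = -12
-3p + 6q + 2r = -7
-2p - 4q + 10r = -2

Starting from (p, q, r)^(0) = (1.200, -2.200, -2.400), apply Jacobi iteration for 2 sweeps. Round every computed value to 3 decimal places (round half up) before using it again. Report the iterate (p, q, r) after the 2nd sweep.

Iteration 1:
  p = (-12 - (-1)·-2.200 - (2)·-2.400) / (6) = -1.567
  q = (-7 - (-3)·1.200 - (2)·-2.400) / (6) = 0.233
  r = (-2 - (-2)·1.200 - (-4)·-2.200) / (10) = -0.840
Iteration 2:
  p = (-12 - (-1)·0.233 - (2)·-0.840) / (6) = -1.681
  q = (-7 - (-3)·-1.567 - (2)·-0.840) / (6) = -1.670
  r = (-2 - (-2)·-1.567 - (-4)·0.233) / (10) = -0.420

(-1.681, -1.670, -0.420)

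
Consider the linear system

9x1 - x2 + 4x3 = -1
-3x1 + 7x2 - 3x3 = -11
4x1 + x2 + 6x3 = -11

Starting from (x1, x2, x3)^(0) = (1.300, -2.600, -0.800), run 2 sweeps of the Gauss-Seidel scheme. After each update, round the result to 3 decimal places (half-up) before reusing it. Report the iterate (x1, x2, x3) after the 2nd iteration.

(0.333, -2.064, -1.711)

Iteration 1:
  x1 = (-1 - (-1)·-2.600 - (4)·-0.800) / (9) = -0.044
  x2 = (-11 - (-3)·-0.044 - (-3)·-0.800) / (7) = -1.933
  x3 = (-11 - (4)·-0.044 - (1)·-1.933) / (6) = -1.482
Iteration 2:
  x1 = (-1 - (-1)·-1.933 - (4)·-1.482) / (9) = 0.333
  x2 = (-11 - (-3)·0.333 - (-3)·-1.482) / (7) = -2.064
  x3 = (-11 - (4)·0.333 - (1)·-2.064) / (6) = -1.711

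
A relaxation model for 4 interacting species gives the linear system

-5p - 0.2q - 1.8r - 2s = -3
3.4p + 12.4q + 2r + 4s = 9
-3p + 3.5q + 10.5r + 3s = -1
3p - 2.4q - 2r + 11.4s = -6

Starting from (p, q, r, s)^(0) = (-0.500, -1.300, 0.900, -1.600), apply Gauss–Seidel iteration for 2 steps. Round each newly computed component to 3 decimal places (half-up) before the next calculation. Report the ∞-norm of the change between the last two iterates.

Iteration 1:
  p = (-3 - (-0.2)·-1.300 - (-1.8)·0.900 - (-2)·-1.600) / (-5) = 0.968
  q = (9 - (3.4)·0.968 - (2)·0.900 - (4)·-1.600) / (12.4) = 0.831
  r = (-1 - (-3)·0.968 - (3.5)·0.831 - (3)·-1.600) / (10.5) = 0.361
  s = (-6 - (3)·0.968 - (-2.4)·0.831 - (-2)·0.361) / (11.4) = -0.543
Iteration 2:
  p = (-3 - (-0.2)·0.831 - (-1.8)·0.361 - (-2)·-0.543) / (-5) = 0.654
  q = (9 - (3.4)·0.654 - (2)·0.361 - (4)·-0.543) / (12.4) = 0.663
  r = (-1 - (-3)·0.654 - (3.5)·0.663 - (3)·-0.543) / (10.5) = 0.026
  s = (-6 - (3)·0.654 - (-2.4)·0.663 - (-2)·0.026) / (11.4) = -0.554
Change: (-0.314, -0.168, -0.335, -0.011) → max |·| = 0.335

0.335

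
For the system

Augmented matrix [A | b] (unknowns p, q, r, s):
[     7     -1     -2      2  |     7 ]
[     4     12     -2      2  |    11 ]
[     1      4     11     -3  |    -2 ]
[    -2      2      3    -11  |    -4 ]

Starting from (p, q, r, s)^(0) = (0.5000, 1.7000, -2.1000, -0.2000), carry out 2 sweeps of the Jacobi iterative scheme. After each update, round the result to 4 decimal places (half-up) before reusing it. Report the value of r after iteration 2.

-0.4005

Iteration 1:
  p = (7 - (-1)·1.7000 - (-2)·-2.1000 - (2)·-0.2000) / (7) = 0.7000
  q = (11 - (4)·0.5000 - (-2)·-2.1000 - (2)·-0.2000) / (12) = 0.4333
  r = (-2 - (1)·0.5000 - (4)·1.7000 - (-3)·-0.2000) / (11) = -0.9000
  s = (-4 - (-2)·0.5000 - (2)·1.7000 - (3)·-2.1000) / (-11) = 0.0091
Iteration 2:
  p = (7 - (-1)·0.4333 - (-2)·-0.9000 - (2)·0.0091) / (7) = 0.8022
  q = (11 - (4)·0.7000 - (-2)·-0.9000 - (2)·0.0091) / (12) = 0.5318
  r = (-2 - (1)·0.7000 - (4)·0.4333 - (-3)·0.0091) / (11) = -0.4005
  s = (-4 - (-2)·0.7000 - (2)·0.4333 - (3)·-0.9000) / (-11) = 0.0697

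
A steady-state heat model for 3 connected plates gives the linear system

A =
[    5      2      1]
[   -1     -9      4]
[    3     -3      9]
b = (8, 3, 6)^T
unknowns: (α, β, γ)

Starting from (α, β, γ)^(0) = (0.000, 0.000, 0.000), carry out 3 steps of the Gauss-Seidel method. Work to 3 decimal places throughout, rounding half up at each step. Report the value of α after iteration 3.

Iteration 1:
  α = (8 - (2)·0.000 - (1)·0.000) / (5) = 1.600
  β = (3 - (-1)·1.600 - (4)·0.000) / (-9) = -0.511
  γ = (6 - (3)·1.600 - (-3)·-0.511) / (9) = -0.037
Iteration 2:
  α = (8 - (2)·-0.511 - (1)·-0.037) / (5) = 1.812
  β = (3 - (-1)·1.812 - (4)·-0.037) / (-9) = -0.551
  γ = (6 - (3)·1.812 - (-3)·-0.551) / (9) = -0.121
Iteration 3:
  α = (8 - (2)·-0.551 - (1)·-0.121) / (5) = 1.845
  β = (3 - (-1)·1.845 - (4)·-0.121) / (-9) = -0.592
  γ = (6 - (3)·1.845 - (-3)·-0.592) / (9) = -0.146

1.845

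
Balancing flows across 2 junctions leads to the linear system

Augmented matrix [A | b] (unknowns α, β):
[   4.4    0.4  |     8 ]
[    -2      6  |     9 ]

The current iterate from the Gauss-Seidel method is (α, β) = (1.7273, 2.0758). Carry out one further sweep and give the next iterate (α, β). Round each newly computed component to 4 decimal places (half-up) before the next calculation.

(1.6295, 2.0432)

One sweep:
  α = (8 - (0.4)·2.0758) / (4.4) = 1.6295
  β = (9 - (-2)·1.6295) / (6) = 2.0432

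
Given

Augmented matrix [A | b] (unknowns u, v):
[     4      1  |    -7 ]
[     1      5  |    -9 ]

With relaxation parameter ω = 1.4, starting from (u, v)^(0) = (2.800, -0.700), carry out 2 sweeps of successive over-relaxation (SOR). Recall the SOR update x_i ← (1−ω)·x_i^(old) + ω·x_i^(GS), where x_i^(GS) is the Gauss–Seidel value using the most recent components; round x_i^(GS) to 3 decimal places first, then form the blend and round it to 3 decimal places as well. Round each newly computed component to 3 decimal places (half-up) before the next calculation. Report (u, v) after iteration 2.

Iteration 1:
  u: GS value = (-7 - (1)·-0.700) / (4) = -1.575;  u ← (1−ω)·2.800 + ω·-1.575 = -3.325
  v: GS value = (-9 - (1)·-3.325) / (5) = -1.135;  v ← (1−ω)·-0.700 + ω·-1.135 = -1.309
Iteration 2:
  u: GS value = (-7 - (1)·-1.309) / (4) = -1.423;  u ← (1−ω)·-3.325 + ω·-1.423 = -0.662
  v: GS value = (-9 - (1)·-0.662) / (5) = -1.668;  v ← (1−ω)·-1.309 + ω·-1.668 = -1.812

(-0.662, -1.812)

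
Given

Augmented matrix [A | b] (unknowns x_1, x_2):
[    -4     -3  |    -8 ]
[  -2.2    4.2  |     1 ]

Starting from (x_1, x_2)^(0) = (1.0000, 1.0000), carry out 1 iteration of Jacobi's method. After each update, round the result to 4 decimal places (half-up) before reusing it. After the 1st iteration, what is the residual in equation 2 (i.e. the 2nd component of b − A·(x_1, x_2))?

Iteration 1:
  x_1 = (-8 - (-3)·1.0000) / (-4) = 1.2500
  x_2 = (1 - (-2.2)·1.0000) / (4.2) = 0.7619
Residual b − A·x = (-0.7143, 0.5500)

0.5500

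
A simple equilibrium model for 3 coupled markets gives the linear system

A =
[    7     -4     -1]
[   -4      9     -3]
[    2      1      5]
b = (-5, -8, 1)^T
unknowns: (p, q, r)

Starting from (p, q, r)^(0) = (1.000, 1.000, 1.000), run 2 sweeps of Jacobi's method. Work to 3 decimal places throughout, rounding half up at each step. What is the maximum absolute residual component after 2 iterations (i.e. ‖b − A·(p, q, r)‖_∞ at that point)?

Iteration 1:
  p = (-5 - (-4)·1.000 - (-1)·1.000) / (7) = 0.000
  q = (-8 - (-4)·1.000 - (-3)·1.000) / (9) = -0.111
  r = (1 - (2)·1.000 - (1)·1.000) / (5) = -0.400
Iteration 2:
  p = (-5 - (-4)·-0.111 - (-1)·-0.400) / (7) = -0.835
  q = (-8 - (-4)·0.000 - (-3)·-0.400) / (9) = -1.022
  r = (1 - (2)·0.000 - (1)·-0.111) / (5) = 0.222
Residual b − A·x = (-3.021, -1.476, 2.582); ∞-norm = 3.021

3.021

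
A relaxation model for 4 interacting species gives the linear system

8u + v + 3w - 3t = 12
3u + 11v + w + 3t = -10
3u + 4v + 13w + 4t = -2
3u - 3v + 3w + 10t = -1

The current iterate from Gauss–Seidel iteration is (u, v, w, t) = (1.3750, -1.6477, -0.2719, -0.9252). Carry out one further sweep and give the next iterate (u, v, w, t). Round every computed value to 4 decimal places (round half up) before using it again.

(1.4610, -1.0305, 0.1108, -0.8807)

One sweep:
  u = (12 - (1)·-1.6477 - (3)·-0.2719 - (-3)·-0.9252) / (8) = 1.4610
  v = (-10 - (3)·1.4610 - (1)·-0.2719 - (3)·-0.9252) / (11) = -1.0305
  w = (-2 - (3)·1.4610 - (4)·-1.0305 - (4)·-0.9252) / (13) = 0.1108
  t = (-1 - (3)·1.4610 - (-3)·-1.0305 - (3)·0.1108) / (10) = -0.8807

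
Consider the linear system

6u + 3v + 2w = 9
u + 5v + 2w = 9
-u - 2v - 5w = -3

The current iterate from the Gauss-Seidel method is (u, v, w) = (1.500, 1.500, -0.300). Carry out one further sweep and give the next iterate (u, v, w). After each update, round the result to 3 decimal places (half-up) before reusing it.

(0.850, 1.750, -0.270)

One sweep:
  u = (9 - (3)·1.500 - (2)·-0.300) / (6) = 0.850
  v = (9 - (1)·0.850 - (2)·-0.300) / (5) = 1.750
  w = (-3 - (-1)·0.850 - (-2)·1.750) / (-5) = -0.270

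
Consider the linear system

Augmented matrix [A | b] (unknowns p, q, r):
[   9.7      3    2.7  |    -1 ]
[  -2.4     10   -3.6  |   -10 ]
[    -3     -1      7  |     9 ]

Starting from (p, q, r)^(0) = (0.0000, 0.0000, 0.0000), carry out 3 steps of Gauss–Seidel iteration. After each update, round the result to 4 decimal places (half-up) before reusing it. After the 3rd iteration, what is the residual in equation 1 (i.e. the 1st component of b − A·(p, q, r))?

Iteration 1:
  p = (-1 - (3)·0.0000 - (2.7)·0.0000) / (9.7) = -0.1031
  q = (-10 - (-2.4)·-0.1031 - (-3.6)·0.0000) / (10) = -1.0247
  r = (9 - (-3)·-0.1031 - (-1)·-1.0247) / (7) = 1.0951
Iteration 2:
  p = (-1 - (3)·-1.0247 - (2.7)·1.0951) / (9.7) = -0.0910
  q = (-10 - (-2.4)·-0.0910 - (-3.6)·1.0951) / (10) = -0.6276
  r = (9 - (-3)·-0.0910 - (-1)·-0.6276) / (7) = 1.1571
Iteration 3:
  p = (-1 - (3)·-0.6276 - (2.7)·1.1571) / (9.7) = -0.2311
  q = (-10 - (-2.4)·-0.2311 - (-3.6)·1.1571) / (10) = -0.6389
  r = (9 - (-3)·-0.2311 - (-1)·-0.6389) / (7) = 1.0954
Residual b − A·x = (0.2008, -0.2222, 0.0000)

0.2008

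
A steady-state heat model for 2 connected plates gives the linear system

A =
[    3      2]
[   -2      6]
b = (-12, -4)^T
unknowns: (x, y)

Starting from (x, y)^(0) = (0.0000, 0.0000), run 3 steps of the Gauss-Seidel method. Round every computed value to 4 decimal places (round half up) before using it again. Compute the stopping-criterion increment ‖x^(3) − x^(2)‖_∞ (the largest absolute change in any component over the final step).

0.2962

Iteration 1:
  x = (-12 - (2)·0.0000) / (3) = -4.0000
  y = (-4 - (-2)·-4.0000) / (6) = -2.0000
Iteration 2:
  x = (-12 - (2)·-2.0000) / (3) = -2.6667
  y = (-4 - (-2)·-2.6667) / (6) = -1.5556
Iteration 3:
  x = (-12 - (2)·-1.5556) / (3) = -2.9629
  y = (-4 - (-2)·-2.9629) / (6) = -1.6543
Change: (-0.2962, -0.0987) → max |·| = 0.2962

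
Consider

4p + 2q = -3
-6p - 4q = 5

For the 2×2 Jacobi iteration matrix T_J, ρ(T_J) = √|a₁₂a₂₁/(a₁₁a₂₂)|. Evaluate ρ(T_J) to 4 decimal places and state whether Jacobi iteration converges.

a₁₂a₂₁/(a₁₁a₂₂) = (2)·(-6) / ((4)·(-4)) = 0.750000
ρ = √|0.750000| = √0.750000 = 0.8660
ρ < 1, so Jacobi converges

0.8660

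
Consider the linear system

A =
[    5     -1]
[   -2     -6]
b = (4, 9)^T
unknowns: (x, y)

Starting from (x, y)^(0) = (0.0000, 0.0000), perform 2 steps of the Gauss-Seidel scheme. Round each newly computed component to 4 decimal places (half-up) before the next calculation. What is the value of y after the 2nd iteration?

-1.6489

Iteration 1:
  x = (4 - (-1)·0.0000) / (5) = 0.8000
  y = (9 - (-2)·0.8000) / (-6) = -1.7667
Iteration 2:
  x = (4 - (-1)·-1.7667) / (5) = 0.4467
  y = (9 - (-2)·0.4467) / (-6) = -1.6489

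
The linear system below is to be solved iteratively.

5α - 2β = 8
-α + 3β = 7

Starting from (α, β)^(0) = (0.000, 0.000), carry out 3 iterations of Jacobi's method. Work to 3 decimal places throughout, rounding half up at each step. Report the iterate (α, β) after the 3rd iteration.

Iteration 1:
  α = (8 - (-2)·0.000) / (5) = 1.600
  β = (7 - (-1)·0.000) / (3) = 2.333
Iteration 2:
  α = (8 - (-2)·2.333) / (5) = 2.533
  β = (7 - (-1)·1.600) / (3) = 2.867
Iteration 3:
  α = (8 - (-2)·2.867) / (5) = 2.747
  β = (7 - (-1)·2.533) / (3) = 3.178

(2.747, 3.178)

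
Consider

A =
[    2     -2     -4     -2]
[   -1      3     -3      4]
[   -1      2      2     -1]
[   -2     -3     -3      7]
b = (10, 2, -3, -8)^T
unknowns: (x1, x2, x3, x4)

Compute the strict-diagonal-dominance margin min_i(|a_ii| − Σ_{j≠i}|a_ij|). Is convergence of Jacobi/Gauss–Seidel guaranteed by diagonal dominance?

row 1: |2| − (2+4+2) = -6
row 2: |3| − (1+3+4) = -5
row 3: |2| − (1+2+1) = -2
row 4: |7| − (2+3+3) = -1
minimum over rows = -6 → not strictly diagonally dominant

-6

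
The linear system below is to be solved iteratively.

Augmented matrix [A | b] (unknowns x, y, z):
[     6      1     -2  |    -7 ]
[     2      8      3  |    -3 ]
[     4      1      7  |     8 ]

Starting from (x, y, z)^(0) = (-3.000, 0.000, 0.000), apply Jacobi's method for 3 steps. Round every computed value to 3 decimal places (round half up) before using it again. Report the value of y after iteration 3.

-0.964

Iteration 1:
  x = (-7 - (1)·0.000 - (-2)·0.000) / (6) = -1.167
  y = (-3 - (2)·-3.000 - (3)·0.000) / (8) = 0.375
  z = (8 - (4)·-3.000 - (1)·0.000) / (7) = 2.857
Iteration 2:
  x = (-7 - (1)·0.375 - (-2)·2.857) / (6) = -0.277
  y = (-3 - (2)·-1.167 - (3)·2.857) / (8) = -1.155
  z = (8 - (4)·-1.167 - (1)·0.375) / (7) = 1.756
Iteration 3:
  x = (-7 - (1)·-1.155 - (-2)·1.756) / (6) = -0.389
  y = (-3 - (2)·-0.277 - (3)·1.756) / (8) = -0.964
  z = (8 - (4)·-0.277 - (1)·-1.155) / (7) = 1.466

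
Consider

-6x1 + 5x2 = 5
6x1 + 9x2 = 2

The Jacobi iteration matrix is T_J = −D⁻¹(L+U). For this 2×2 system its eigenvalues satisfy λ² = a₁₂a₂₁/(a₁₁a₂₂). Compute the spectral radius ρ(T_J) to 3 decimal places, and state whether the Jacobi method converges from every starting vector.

a₁₂a₂₁/(a₁₁a₂₂) = (5)·(6) / ((-6)·(9)) = -0.555556
ρ = √|-0.555556| = √0.555556 = 0.745
ρ < 1, so Jacobi converges

0.745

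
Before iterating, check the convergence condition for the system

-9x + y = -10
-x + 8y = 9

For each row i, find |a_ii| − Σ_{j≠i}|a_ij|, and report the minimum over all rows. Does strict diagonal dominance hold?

7

row 1: |-9| − (1) = 8
row 2: |8| − (1) = 7
minimum over rows = 7 → strictly diagonally dominant (convergence guaranteed)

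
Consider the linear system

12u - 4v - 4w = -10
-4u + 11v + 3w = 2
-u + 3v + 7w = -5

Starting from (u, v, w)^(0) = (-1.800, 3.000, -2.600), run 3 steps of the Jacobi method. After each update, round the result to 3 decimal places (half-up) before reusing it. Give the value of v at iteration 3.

-0.117

Iteration 1:
  u = (-10 - (-4)·3.000 - (-4)·-2.600) / (12) = -0.700
  v = (2 - (-4)·-1.800 - (3)·-2.600) / (11) = 0.236
  w = (-5 - (-1)·-1.800 - (3)·3.000) / (7) = -2.257
Iteration 2:
  u = (-10 - (-4)·0.236 - (-4)·-2.257) / (12) = -1.507
  v = (2 - (-4)·-0.700 - (3)·-2.257) / (11) = 0.543
  w = (-5 - (-1)·-0.700 - (3)·0.236) / (7) = -0.915
Iteration 3:
  u = (-10 - (-4)·0.543 - (-4)·-0.915) / (12) = -0.957
  v = (2 - (-4)·-1.507 - (3)·-0.915) / (11) = -0.117
  w = (-5 - (-1)·-1.507 - (3)·0.543) / (7) = -1.162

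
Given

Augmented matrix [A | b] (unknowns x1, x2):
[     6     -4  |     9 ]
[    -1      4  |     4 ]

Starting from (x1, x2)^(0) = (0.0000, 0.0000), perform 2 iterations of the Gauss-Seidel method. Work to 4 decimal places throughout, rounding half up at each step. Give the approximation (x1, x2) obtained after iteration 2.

Iteration 1:
  x1 = (9 - (-4)·0.0000) / (6) = 1.5000
  x2 = (4 - (-1)·1.5000) / (4) = 1.3750
Iteration 2:
  x1 = (9 - (-4)·1.3750) / (6) = 2.4167
  x2 = (4 - (-1)·2.4167) / (4) = 1.6042

(2.4167, 1.6042)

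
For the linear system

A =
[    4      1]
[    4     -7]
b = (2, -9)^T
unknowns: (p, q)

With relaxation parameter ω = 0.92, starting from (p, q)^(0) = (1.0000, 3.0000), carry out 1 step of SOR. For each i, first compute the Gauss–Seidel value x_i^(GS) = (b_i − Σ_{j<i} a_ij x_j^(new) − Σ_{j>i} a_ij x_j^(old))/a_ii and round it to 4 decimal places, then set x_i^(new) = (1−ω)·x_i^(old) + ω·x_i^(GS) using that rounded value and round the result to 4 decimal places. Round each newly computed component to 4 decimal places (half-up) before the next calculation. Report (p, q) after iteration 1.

Iteration 1:
  p: GS value = (2 - (1)·3.0000) / (4) = -0.2500;  p ← (1−ω)·1.0000 + ω·-0.2500 = -0.1500
  q: GS value = (-9 - (4)·-0.1500) / (-7) = 1.2000;  q ← (1−ω)·3.0000 + ω·1.2000 = 1.3440

(-0.1500, 1.3440)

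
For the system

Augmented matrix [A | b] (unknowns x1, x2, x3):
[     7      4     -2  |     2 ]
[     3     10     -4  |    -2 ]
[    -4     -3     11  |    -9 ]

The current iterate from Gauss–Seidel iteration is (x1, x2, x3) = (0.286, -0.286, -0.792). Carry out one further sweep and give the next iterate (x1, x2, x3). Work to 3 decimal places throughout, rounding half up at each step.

One sweep:
  x1 = (2 - (4)·-0.286 - (-2)·-0.792) / (7) = 0.223
  x2 = (-2 - (3)·0.223 - (-4)·-0.792) / (10) = -0.584
  x3 = (-9 - (-4)·0.223 - (-3)·-0.584) / (11) = -0.896

(0.223, -0.584, -0.896)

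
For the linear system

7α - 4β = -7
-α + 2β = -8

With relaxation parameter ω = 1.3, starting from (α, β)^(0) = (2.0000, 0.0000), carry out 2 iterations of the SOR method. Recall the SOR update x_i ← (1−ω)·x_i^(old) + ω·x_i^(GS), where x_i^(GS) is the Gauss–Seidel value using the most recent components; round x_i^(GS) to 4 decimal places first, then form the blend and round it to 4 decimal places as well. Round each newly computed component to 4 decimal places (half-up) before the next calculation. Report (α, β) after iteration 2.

(-5.5102, -6.8511)

Iteration 1:
  α: GS value = (-7 - (-4)·0.0000) / (7) = -1.0000;  α ← (1−ω)·2.0000 + ω·-1.0000 = -1.9000
  β: GS value = (-8 - (-1)·-1.9000) / (2) = -4.9500;  β ← (1−ω)·0.0000 + ω·-4.9500 = -6.4350
Iteration 2:
  α: GS value = (-7 - (-4)·-6.4350) / (7) = -4.6771;  α ← (1−ω)·-1.9000 + ω·-4.6771 = -5.5102
  β: GS value = (-8 - (-1)·-5.5102) / (2) = -6.7551;  β ← (1−ω)·-6.4350 + ω·-6.7551 = -6.8511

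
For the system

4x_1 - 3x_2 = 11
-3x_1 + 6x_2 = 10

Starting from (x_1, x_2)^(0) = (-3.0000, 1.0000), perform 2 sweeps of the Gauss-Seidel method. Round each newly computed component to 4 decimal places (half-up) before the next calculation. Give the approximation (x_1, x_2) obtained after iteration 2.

Iteration 1:
  x_1 = (11 - (-3)·1.0000) / (4) = 3.5000
  x_2 = (10 - (-3)·3.5000) / (6) = 3.4167
Iteration 2:
  x_1 = (11 - (-3)·3.4167) / (4) = 5.3125
  x_2 = (10 - (-3)·5.3125) / (6) = 4.3229

(5.3125, 4.3229)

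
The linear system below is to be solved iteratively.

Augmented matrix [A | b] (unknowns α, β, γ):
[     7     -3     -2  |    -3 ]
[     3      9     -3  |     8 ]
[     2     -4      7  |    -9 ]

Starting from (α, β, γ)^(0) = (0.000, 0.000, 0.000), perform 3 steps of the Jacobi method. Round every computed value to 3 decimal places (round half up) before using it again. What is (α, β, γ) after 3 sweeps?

Iteration 1:
  α = (-3 - (-3)·0.000 - (-2)·0.000) / (7) = -0.429
  β = (8 - (3)·0.000 - (-3)·0.000) / (9) = 0.889
  γ = (-9 - (2)·0.000 - (-4)·0.000) / (7) = -1.286
Iteration 2:
  α = (-3 - (-3)·0.889 - (-2)·-1.286) / (7) = -0.415
  β = (8 - (3)·-0.429 - (-3)·-1.286) / (9) = 0.603
  γ = (-9 - (2)·-0.429 - (-4)·0.889) / (7) = -0.655
Iteration 3:
  α = (-3 - (-3)·0.603 - (-2)·-0.655) / (7) = -0.357
  β = (8 - (3)·-0.415 - (-3)·-0.655) / (9) = 0.809
  γ = (-9 - (2)·-0.415 - (-4)·0.603) / (7) = -0.823

(-0.357, 0.809, -0.823)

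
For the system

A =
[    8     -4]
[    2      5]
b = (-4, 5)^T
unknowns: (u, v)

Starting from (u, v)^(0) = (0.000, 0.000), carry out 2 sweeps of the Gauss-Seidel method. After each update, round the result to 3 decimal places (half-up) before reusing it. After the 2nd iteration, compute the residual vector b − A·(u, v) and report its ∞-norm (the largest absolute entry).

Iteration 1:
  u = (-4 - (-4)·0.000) / (8) = -0.500
  v = (5 - (2)·-0.500) / (5) = 1.200
Iteration 2:
  u = (-4 - (-4)·1.200) / (8) = 0.100
  v = (5 - (2)·0.100) / (5) = 0.960
Residual b − A·x = (-0.960, 0.000); ∞-norm = 0.960

0.960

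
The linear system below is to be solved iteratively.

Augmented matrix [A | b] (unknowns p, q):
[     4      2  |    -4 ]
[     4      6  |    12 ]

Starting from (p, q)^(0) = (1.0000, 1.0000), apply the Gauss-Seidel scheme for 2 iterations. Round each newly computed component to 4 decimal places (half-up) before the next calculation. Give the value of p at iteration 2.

Iteration 1:
  p = (-4 - (2)·1.0000) / (4) = -1.5000
  q = (12 - (4)·-1.5000) / (6) = 3.0000
Iteration 2:
  p = (-4 - (2)·3.0000) / (4) = -2.5000
  q = (12 - (4)·-2.5000) / (6) = 3.6667

-2.5000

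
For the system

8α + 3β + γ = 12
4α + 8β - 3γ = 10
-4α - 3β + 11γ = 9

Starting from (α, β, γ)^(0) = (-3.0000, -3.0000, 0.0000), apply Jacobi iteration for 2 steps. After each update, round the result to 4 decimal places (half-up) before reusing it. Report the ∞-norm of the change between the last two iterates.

3.6136

Iteration 1:
  α = (12 - (3)·-3.0000 - (1)·0.0000) / (8) = 2.6250
  β = (10 - (4)·-3.0000 - (-3)·0.0000) / (8) = 2.7500
  γ = (9 - (-4)·-3.0000 - (-3)·-3.0000) / (11) = -1.0909
Iteration 2:
  α = (12 - (3)·2.7500 - (1)·-1.0909) / (8) = 0.6051
  β = (10 - (4)·2.6250 - (-3)·-1.0909) / (8) = -0.4716
  γ = (9 - (-4)·2.6250 - (-3)·2.7500) / (11) = 2.5227
Change: (-2.0199, -3.2216, 3.6136) → max |·| = 3.6136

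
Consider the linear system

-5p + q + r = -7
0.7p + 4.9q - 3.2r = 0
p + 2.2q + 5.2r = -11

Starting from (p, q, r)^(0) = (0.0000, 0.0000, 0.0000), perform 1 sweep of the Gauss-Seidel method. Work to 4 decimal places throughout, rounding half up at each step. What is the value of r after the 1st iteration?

Iteration 1:
  p = (-7 - (1)·0.0000 - (1)·0.0000) / (-5) = 1.4000
  q = (0 - (0.7)·1.4000 - (-3.2)·0.0000) / (4.9) = -0.2000
  r = (-11 - (1)·1.4000 - (2.2)·-0.2000) / (5.2) = -2.3000

-2.3000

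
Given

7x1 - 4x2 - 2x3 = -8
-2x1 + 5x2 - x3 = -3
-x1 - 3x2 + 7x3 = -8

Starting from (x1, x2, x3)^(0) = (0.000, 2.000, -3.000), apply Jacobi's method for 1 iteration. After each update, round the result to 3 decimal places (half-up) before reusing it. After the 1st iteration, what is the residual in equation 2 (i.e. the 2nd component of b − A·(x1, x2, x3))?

1.000

Iteration 1:
  x1 = (-8 - (-4)·2.000 - (-2)·-3.000) / (7) = -0.857
  x2 = (-3 - (-2)·0.000 - (-1)·-3.000) / (5) = -1.200
  x3 = (-8 - (-1)·0.000 - (-3)·2.000) / (7) = -0.286
Residual b − A·x = (-7.373, 1.000, -10.455)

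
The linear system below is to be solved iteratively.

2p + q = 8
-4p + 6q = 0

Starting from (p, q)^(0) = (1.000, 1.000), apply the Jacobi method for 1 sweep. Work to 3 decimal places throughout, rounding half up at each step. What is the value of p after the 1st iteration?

3.500

Iteration 1:
  p = (8 - (1)·1.000) / (2) = 3.500
  q = (0 - (-4)·1.000) / (6) = 0.667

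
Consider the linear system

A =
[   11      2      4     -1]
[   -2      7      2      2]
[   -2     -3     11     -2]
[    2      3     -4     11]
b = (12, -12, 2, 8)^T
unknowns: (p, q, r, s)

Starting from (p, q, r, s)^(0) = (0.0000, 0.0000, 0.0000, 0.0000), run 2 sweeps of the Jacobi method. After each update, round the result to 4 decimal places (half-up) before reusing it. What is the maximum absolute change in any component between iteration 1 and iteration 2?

0.3353

Iteration 1:
  p = (12 - (2)·0.0000 - (4)·0.0000 - (-1)·0.0000) / (11) = 1.0909
  q = (-12 - (-2)·0.0000 - (2)·0.0000 - (2)·0.0000) / (7) = -1.7143
  r = (2 - (-2)·0.0000 - (-3)·0.0000 - (-2)·0.0000) / (11) = 0.1818
  s = (8 - (2)·0.0000 - (3)·0.0000 - (-4)·0.0000) / (11) = 0.7273
Iteration 2:
  p = (12 - (2)·-1.7143 - (4)·0.1818 - (-1)·0.7273) / (11) = 1.4026
  q = (-12 - (-2)·1.0909 - (2)·0.1818 - (2)·0.7273) / (7) = -1.6623
  r = (2 - (-2)·1.0909 - (-3)·-1.7143 - (-2)·0.7273) / (11) = 0.0449
  s = (8 - (2)·1.0909 - (3)·-1.7143 - (-4)·0.1818) / (11) = 1.0626
Change: (0.3117, 0.0520, -0.1369, 0.3353) → max |·| = 0.3353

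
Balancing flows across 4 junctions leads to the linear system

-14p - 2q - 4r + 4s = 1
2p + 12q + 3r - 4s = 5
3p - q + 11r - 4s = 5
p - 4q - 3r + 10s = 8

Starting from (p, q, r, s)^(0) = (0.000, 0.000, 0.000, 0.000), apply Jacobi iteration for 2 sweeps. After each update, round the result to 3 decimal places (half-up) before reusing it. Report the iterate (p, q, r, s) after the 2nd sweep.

Iteration 1:
  p = (1 - (-2)·0.000 - (-4)·0.000 - (4)·0.000) / (-14) = -0.071
  q = (5 - (2)·0.000 - (3)·0.000 - (-4)·0.000) / (12) = 0.417
  r = (5 - (3)·0.000 - (-1)·0.000 - (-4)·0.000) / (11) = 0.455
  s = (8 - (1)·0.000 - (-4)·0.000 - (-3)·0.000) / (10) = 0.800
Iteration 2:
  p = (1 - (-2)·0.417 - (-4)·0.455 - (4)·0.800) / (-14) = -0.032
  q = (5 - (2)·-0.071 - (3)·0.455 - (-4)·0.800) / (12) = 0.581
  r = (5 - (3)·-0.071 - (-1)·0.417 - (-4)·0.800) / (11) = 0.803
  s = (8 - (1)·-0.071 - (-4)·0.417 - (-3)·0.455) / (10) = 1.110

(-0.032, 0.581, 0.803, 1.110)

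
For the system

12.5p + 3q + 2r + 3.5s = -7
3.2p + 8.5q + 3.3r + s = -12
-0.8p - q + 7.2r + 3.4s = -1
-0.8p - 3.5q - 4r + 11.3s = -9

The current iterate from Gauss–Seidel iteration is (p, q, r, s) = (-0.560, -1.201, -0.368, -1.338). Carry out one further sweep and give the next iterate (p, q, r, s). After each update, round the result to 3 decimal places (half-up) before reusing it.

(0.162, -1.172, 0.348, -1.025)

One sweep:
  p = (-7 - (3)·-1.201 - (2)·-0.368 - (3.5)·-1.338) / (12.5) = 0.162
  q = (-12 - (3.2)·0.162 - (3.3)·-0.368 - (1)·-1.338) / (8.5) = -1.172
  r = (-1 - (-0.8)·0.162 - (-1)·-1.172 - (3.4)·-1.338) / (7.2) = 0.348
  s = (-9 - (-0.8)·0.162 - (-3.5)·-1.172 - (-4)·0.348) / (11.3) = -1.025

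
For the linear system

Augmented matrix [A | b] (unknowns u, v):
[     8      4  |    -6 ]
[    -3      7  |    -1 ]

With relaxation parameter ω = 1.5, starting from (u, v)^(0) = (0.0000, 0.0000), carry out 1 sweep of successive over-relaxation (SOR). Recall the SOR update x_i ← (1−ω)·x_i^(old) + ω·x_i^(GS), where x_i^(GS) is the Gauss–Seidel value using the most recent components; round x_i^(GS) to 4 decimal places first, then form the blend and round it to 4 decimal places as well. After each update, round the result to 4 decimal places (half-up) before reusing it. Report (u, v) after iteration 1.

(-1.1250, -0.9375)

Iteration 1:
  u: GS value = (-6 - (4)·0.0000) / (8) = -0.7500;  u ← (1−ω)·0.0000 + ω·-0.7500 = -1.1250
  v: GS value = (-1 - (-3)·-1.1250) / (7) = -0.6250;  v ← (1−ω)·0.0000 + ω·-0.6250 = -0.9375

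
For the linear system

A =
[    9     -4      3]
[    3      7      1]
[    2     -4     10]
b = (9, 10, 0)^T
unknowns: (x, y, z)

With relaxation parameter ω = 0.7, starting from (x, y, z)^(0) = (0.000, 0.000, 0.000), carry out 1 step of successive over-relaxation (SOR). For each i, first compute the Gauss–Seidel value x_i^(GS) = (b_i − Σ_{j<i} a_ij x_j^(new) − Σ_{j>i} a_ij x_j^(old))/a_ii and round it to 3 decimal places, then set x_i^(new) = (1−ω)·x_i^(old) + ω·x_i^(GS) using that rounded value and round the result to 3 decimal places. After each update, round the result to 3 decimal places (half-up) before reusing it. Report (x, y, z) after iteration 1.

Iteration 1:
  x: GS value = (9 - (-4)·0.000 - (3)·0.000) / (9) = 1.000;  x ← (1−ω)·0.000 + ω·1.000 = 0.700
  y: GS value = (10 - (3)·0.700 - (1)·0.000) / (7) = 1.129;  y ← (1−ω)·0.000 + ω·1.129 = 0.790
  z: GS value = (0 - (2)·0.700 - (-4)·0.790) / (10) = 0.176;  z ← (1−ω)·0.000 + ω·0.176 = 0.123

(0.700, 0.790, 0.123)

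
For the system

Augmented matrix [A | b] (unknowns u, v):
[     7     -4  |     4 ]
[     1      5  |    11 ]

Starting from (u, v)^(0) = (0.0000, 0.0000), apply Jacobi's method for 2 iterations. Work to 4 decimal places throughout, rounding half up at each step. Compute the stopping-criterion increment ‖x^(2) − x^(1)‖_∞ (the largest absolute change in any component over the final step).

1.2572

Iteration 1:
  u = (4 - (-4)·0.0000) / (7) = 0.5714
  v = (11 - (1)·0.0000) / (5) = 2.2000
Iteration 2:
  u = (4 - (-4)·2.2000) / (7) = 1.8286
  v = (11 - (1)·0.5714) / (5) = 2.0857
Change: (1.2572, -0.1143) → max |·| = 1.2572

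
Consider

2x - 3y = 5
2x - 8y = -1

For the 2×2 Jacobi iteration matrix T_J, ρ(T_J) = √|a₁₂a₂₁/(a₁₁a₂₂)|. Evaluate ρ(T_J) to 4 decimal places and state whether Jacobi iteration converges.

0.6124

a₁₂a₂₁/(a₁₁a₂₂) = (-3)·(2) / ((2)·(-8)) = 0.375000
ρ = √|0.375000| = √0.375000 = 0.6124
ρ < 1, so Jacobi converges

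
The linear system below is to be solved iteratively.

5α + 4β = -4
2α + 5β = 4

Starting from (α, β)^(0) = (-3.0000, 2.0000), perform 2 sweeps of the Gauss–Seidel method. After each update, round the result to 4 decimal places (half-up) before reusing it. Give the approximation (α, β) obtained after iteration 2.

(-2.2080, 1.6832)

Iteration 1:
  α = (-4 - (4)·2.0000) / (5) = -2.4000
  β = (4 - (2)·-2.4000) / (5) = 1.7600
Iteration 2:
  α = (-4 - (4)·1.7600) / (5) = -2.2080
  β = (4 - (2)·-2.2080) / (5) = 1.6832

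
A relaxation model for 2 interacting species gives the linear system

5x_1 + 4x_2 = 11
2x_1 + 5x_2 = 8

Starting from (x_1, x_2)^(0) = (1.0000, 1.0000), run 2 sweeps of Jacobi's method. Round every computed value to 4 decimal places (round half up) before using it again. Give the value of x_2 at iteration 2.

Iteration 1:
  x_1 = (11 - (4)·1.0000) / (5) = 1.4000
  x_2 = (8 - (2)·1.0000) / (5) = 1.2000
Iteration 2:
  x_1 = (11 - (4)·1.2000) / (5) = 1.2400
  x_2 = (8 - (2)·1.4000) / (5) = 1.0400

1.0400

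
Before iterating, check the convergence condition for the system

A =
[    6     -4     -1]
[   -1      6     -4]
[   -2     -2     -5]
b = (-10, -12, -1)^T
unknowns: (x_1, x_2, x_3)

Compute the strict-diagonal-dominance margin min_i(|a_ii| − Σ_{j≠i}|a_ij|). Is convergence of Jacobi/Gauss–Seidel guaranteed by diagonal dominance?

1

row 1: |6| − (4+1) = 1
row 2: |6| − (1+4) = 1
row 3: |-5| − (2+2) = 1
minimum over rows = 1 → strictly diagonally dominant (convergence guaranteed)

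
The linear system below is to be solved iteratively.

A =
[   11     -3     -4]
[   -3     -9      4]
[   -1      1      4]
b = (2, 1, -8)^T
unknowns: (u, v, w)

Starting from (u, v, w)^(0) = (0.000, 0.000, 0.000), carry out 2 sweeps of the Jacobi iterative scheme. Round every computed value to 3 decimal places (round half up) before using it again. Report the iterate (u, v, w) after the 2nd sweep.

(-0.576, -1.061, -1.927)

Iteration 1:
  u = (2 - (-3)·0.000 - (-4)·0.000) / (11) = 0.182
  v = (1 - (-3)·0.000 - (4)·0.000) / (-9) = -0.111
  w = (-8 - (-1)·0.000 - (1)·0.000) / (4) = -2.000
Iteration 2:
  u = (2 - (-3)·-0.111 - (-4)·-2.000) / (11) = -0.576
  v = (1 - (-3)·0.182 - (4)·-2.000) / (-9) = -1.061
  w = (-8 - (-1)·0.182 - (1)·-0.111) / (4) = -1.927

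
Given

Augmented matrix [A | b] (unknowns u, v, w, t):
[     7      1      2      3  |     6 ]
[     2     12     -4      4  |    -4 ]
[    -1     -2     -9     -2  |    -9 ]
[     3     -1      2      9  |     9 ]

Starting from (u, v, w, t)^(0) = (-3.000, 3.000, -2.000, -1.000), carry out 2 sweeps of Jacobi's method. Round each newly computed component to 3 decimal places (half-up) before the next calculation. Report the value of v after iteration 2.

-1.201

Iteration 1:
  u = (6 - (1)·3.000 - (2)·-2.000 - (3)·-1.000) / (7) = 1.429
  v = (-4 - (2)·-3.000 - (-4)·-2.000 - (4)·-1.000) / (12) = -0.167
  w = (-9 - (-1)·-3.000 - (-2)·3.000 - (-2)·-1.000) / (-9) = 0.889
  t = (9 - (3)·-3.000 - (-1)·3.000 - (2)·-2.000) / (9) = 2.778
Iteration 2:
  u = (6 - (1)·-0.167 - (2)·0.889 - (3)·2.778) / (7) = -0.564
  v = (-4 - (2)·1.429 - (-4)·0.889 - (4)·2.778) / (12) = -1.201
  w = (-9 - (-1)·1.429 - (-2)·-0.167 - (-2)·2.778) / (-9) = 0.261
  t = (9 - (3)·1.429 - (-1)·-0.167 - (2)·0.889) / (9) = 0.308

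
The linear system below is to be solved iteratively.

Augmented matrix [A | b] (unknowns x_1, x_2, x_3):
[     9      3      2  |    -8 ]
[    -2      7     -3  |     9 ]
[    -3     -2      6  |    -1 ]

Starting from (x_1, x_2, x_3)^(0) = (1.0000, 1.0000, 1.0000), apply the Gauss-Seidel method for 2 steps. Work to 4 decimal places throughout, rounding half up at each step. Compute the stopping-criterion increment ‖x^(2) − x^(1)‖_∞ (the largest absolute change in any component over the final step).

0.5599

Iteration 1:
  x_1 = (-8 - (3)·1.0000 - (2)·1.0000) / (9) = -1.4444
  x_2 = (9 - (-2)·-1.4444 - (-3)·1.0000) / (7) = 1.3016
  x_3 = (-1 - (-3)·-1.4444 - (-2)·1.3016) / (6) = -0.4550
Iteration 2:
  x_1 = (-8 - (3)·1.3016 - (2)·-0.4550) / (9) = -1.2216
  x_2 = (9 - (-2)·-1.2216 - (-3)·-0.4550) / (7) = 0.7417
  x_3 = (-1 - (-3)·-1.2216 - (-2)·0.7417) / (6) = -0.5302
Change: (0.2228, -0.5599, -0.0752) → max |·| = 0.5599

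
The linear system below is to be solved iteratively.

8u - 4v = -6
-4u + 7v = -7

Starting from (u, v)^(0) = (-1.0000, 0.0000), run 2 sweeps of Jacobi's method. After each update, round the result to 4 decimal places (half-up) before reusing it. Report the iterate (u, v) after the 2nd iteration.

Iteration 1:
  u = (-6 - (-4)·0.0000) / (8) = -0.7500
  v = (-7 - (-4)·-1.0000) / (7) = -1.5714
Iteration 2:
  u = (-6 - (-4)·-1.5714) / (8) = -1.5357
  v = (-7 - (-4)·-0.7500) / (7) = -1.4286

(-1.5357, -1.4286)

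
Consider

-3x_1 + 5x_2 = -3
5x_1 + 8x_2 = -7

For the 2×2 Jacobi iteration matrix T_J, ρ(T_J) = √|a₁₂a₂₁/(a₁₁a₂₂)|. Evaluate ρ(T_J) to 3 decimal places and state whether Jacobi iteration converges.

1.021

a₁₂a₂₁/(a₁₁a₂₂) = (5)·(5) / ((-3)·(8)) = -1.041667
ρ = √|-1.041667| = √1.041667 = 1.021
ρ > 1, so Jacobi diverges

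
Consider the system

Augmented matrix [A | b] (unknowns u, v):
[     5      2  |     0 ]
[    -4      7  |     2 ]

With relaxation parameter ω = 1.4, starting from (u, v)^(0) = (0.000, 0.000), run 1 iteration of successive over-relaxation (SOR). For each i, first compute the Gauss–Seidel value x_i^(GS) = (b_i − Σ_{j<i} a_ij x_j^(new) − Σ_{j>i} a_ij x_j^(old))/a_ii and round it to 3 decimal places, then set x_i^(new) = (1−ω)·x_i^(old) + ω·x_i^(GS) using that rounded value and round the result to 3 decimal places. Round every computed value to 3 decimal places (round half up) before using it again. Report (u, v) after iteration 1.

(0.000, 0.400)

Iteration 1:
  u: GS value = (0 - (2)·0.000) / (5) = 0.000;  u ← (1−ω)·0.000 + ω·0.000 = 0.000
  v: GS value = (2 - (-4)·0.000) / (7) = 0.286;  v ← (1−ω)·0.000 + ω·0.286 = 0.400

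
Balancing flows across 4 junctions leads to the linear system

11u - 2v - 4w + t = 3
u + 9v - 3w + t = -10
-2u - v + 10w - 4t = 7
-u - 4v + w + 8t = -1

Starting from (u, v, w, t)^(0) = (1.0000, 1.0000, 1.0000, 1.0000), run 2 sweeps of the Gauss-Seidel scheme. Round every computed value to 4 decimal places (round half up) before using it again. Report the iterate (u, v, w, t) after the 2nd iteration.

Iteration 1:
  u = (3 - (-2)·1.0000 - (-4)·1.0000 - (1)·1.0000) / (11) = 0.7273
  v = (-10 - (1)·0.7273 - (-3)·1.0000 - (1)·1.0000) / (9) = -0.9697
  w = (7 - (-2)·0.7273 - (-1)·-0.9697 - (-4)·1.0000) / (10) = 1.1485
  t = (-1 - (-1)·0.7273 - (-4)·-0.9697 - (1)·1.1485) / (8) = -0.6625
Iteration 2:
  u = (3 - (-2)·-0.9697 - (-4)·1.1485 - (1)·-0.6625) / (11) = 0.5743
  v = (-10 - (1)·0.5743 - (-3)·1.1485 - (1)·-0.6625) / (9) = -0.7185
  w = (7 - (-2)·0.5743 - (-1)·-0.7185 - (-4)·-0.6625) / (10) = 0.4780
  t = (-1 - (-1)·0.5743 - (-4)·-0.7185 - (1)·0.4780) / (8) = -0.4722

(0.5743, -0.7185, 0.4780, -0.4722)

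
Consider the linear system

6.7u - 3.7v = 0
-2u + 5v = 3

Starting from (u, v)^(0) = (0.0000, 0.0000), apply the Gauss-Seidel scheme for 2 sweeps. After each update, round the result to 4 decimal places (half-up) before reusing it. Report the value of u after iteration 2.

0.3313

Iteration 1:
  u = (0 - (-3.7)·0.0000) / (6.7) = 0.0000
  v = (3 - (-2)·0.0000) / (5) = 0.6000
Iteration 2:
  u = (0 - (-3.7)·0.6000) / (6.7) = 0.3313
  v = (3 - (-2)·0.3313) / (5) = 0.7325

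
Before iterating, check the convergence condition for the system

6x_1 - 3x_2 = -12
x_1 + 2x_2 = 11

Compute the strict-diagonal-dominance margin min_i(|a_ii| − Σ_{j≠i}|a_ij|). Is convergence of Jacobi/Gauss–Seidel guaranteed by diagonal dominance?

1

row 1: |6| − (3) = 3
row 2: |2| − (1) = 1
minimum over rows = 1 → strictly diagonally dominant (convergence guaranteed)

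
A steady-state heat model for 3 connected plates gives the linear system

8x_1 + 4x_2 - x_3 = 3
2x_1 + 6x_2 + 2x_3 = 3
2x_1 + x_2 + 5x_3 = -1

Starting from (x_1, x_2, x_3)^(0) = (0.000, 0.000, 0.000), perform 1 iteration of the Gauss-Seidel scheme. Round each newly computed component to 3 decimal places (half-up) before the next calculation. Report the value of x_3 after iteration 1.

Iteration 1:
  x_1 = (3 - (4)·0.000 - (-1)·0.000) / (8) = 0.375
  x_2 = (3 - (2)·0.375 - (2)·0.000) / (6) = 0.375
  x_3 = (-1 - (2)·0.375 - (1)·0.375) / (5) = -0.425

-0.425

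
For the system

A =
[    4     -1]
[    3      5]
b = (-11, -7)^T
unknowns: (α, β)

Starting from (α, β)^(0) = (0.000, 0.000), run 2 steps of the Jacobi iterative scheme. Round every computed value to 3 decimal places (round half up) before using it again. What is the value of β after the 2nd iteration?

Iteration 1:
  α = (-11 - (-1)·0.000) / (4) = -2.750
  β = (-7 - (3)·0.000) / (5) = -1.400
Iteration 2:
  α = (-11 - (-1)·-1.400) / (4) = -3.100
  β = (-7 - (3)·-2.750) / (5) = 0.250

0.250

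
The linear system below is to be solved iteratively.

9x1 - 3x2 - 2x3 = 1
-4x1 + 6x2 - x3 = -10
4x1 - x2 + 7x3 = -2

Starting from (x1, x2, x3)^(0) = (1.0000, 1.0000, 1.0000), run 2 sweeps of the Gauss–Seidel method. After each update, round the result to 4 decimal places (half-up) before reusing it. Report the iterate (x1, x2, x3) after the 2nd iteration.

(-0.4224, -2.0845, -0.3421)

Iteration 1:
  x1 = (1 - (-3)·1.0000 - (-2)·1.0000) / (9) = 0.6667
  x2 = (-10 - (-4)·0.6667 - (-1)·1.0000) / (6) = -1.0555
  x3 = (-2 - (4)·0.6667 - (-1)·-1.0555) / (7) = -0.8175
Iteration 2:
  x1 = (1 - (-3)·-1.0555 - (-2)·-0.8175) / (9) = -0.4224
  x2 = (-10 - (-4)·-0.4224 - (-1)·-0.8175) / (6) = -2.0845
  x3 = (-2 - (4)·-0.4224 - (-1)·-2.0845) / (7) = -0.3421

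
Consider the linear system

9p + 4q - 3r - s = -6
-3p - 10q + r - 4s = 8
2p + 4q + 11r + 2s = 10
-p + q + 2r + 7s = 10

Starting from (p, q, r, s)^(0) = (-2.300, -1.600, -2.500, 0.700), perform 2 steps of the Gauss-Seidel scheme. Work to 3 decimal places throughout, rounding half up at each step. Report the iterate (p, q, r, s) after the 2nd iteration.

(0.392, -1.230, 1.083, 1.351)

Iteration 1:
  p = (-6 - (4)·-1.600 - (-3)·-2.500 - (-1)·0.700) / (9) = -0.711
  q = (8 - (-3)·-0.711 - (1)·-2.500 - (-4)·0.700) / (-10) = -1.117
  r = (10 - (2)·-0.711 - (4)·-1.117 - (2)·0.700) / (11) = 1.317
  s = (10 - (-1)·-0.711 - (1)·-1.117 - (2)·1.317) / (7) = 1.110
Iteration 2:
  p = (-6 - (4)·-1.117 - (-3)·1.317 - (-1)·1.110) / (9) = 0.392
  q = (8 - (-3)·0.392 - (1)·1.317 - (-4)·1.110) / (-10) = -1.230
  r = (10 - (2)·0.392 - (4)·-1.230 - (2)·1.110) / (11) = 1.083
  s = (10 - (-1)·0.392 - (1)·-1.230 - (2)·1.083) / (7) = 1.351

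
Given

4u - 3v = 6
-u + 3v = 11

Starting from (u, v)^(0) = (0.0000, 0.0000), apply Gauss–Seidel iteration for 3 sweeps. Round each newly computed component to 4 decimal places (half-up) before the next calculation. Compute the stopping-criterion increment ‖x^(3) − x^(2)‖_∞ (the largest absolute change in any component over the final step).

Iteration 1:
  u = (6 - (-3)·0.0000) / (4) = 1.5000
  v = (11 - (-1)·1.5000) / (3) = 4.1667
Iteration 2:
  u = (6 - (-3)·4.1667) / (4) = 4.6250
  v = (11 - (-1)·4.6250) / (3) = 5.2083
Iteration 3:
  u = (6 - (-3)·5.2083) / (4) = 5.4062
  v = (11 - (-1)·5.4062) / (3) = 5.4687
Change: (0.7812, 0.2604) → max |·| = 0.7812

0.7812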